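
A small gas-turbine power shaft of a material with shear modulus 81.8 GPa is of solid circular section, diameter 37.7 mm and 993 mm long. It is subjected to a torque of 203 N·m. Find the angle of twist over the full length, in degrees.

J = πd⁴/32 = π(0.0377)⁴/32 = 1.983×10^-7 m⁴.
θ = T·L/(G·J) = 203.0 × 0.993 / (81.8×10⁹ × 1.983×10^-7) = 0.01243 rad.

0.712°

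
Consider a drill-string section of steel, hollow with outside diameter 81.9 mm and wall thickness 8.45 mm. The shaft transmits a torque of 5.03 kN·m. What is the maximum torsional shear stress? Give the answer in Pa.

J = π(d_o⁴ − d_i⁴)/32 = π(0.0819⁴ − 0.0650⁴)/32 = 2.665×10^-6 m⁴.
τ_max = T·r/J = 5030 × 0.0410 / 2.665×10^-6 = 7.730×10^7 Pa.

7.73e7 Pa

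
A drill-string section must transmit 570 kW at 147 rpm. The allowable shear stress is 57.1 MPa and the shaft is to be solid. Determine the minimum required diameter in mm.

ω = 2π·147/60 = 15.39 rad/s, so T = P/ω = 570×10³ / 15.39 = 37030 N·m.
For a solid shaft τ_max = 16T/(πd³), so d = (16T/(π τ_allow))^(1/3) = (16·37030/(π·5.71×10^7))^(1/3) = 0.1489 m.

149 mm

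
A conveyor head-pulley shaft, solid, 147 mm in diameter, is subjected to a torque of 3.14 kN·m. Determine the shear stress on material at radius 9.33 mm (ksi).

J = πd⁴/32 = π(0.147)⁴/32 = 4.584×10^-5 m⁴.
Shear stress varies linearly with radius: τ = T·r/J = 3140 × 0.00933 / 4.584×10^-5 = 6.391×10^5 Pa.

0.0927 ksi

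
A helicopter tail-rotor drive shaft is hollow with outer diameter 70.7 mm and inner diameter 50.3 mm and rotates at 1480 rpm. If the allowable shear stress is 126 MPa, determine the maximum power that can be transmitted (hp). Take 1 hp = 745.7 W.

J = π(d_o⁴ − d_i⁴)/32 = π(0.0707⁴ − 0.0503⁴)/32 = 1.824×10^-6 m⁴.
T_max = τ_allow·J/r = 1.26×10^8 × 1.824×10^-6 / 0.0353 = 6503 N·m.
ω = 2π·1480/60 = 155.0 rad/s, so P_max = T_max·ω = 1.008×10^6 W.

1350 hp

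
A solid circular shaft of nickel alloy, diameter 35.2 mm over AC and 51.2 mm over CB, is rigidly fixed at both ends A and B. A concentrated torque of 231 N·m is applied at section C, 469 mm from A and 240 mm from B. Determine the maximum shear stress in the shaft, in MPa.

7.87 MPa

Compatibility: T_A·a/J_AC = T_B·b/J_CB with T_A + T_B = T₀.
J_AC = 1.51×10^-7 m⁴, J_CB = 6.75×10^-7 m⁴, so T_A = T₀·(J_AC/a)/((J_AC/a)+(J_CB/b)) = 23.70 N·m, T_B = 207.3 N·m.
τ in each portion: τ_AC = 2.77×10^6 Pa, τ_CB = 7.87×10^6 Pa; maximum is in CB.
τ_max = T_CB·r/J = 207.3·0.0256/6.75×10^-7 = 7.866×10^6 Pa.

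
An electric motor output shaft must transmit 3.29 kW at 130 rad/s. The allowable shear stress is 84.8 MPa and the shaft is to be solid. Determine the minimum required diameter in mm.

ω = 130 rad/s, so T = P/ω = 3.29×10³ / 130.0 = 25.31 N·m.
For a solid shaft τ_max = 16T/(πd³), so d = (16T/(π τ_allow))^(1/3) = (16·25.31/(π·8.48×10^7))^(1/3) = 0.01150 m.

11.5 mm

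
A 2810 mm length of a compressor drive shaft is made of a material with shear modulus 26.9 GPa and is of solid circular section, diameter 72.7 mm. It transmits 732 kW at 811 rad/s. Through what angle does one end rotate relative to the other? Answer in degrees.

1.97°

ω = 811 rad/s, so T = P/ω = 732×10³ / 811.0 = 902.6 N·m.
J = πd⁴/32 = π(0.0727)⁴/32 = 2.742×10^-6 m⁴.
θ = T·L/(G·J) = 902.6 × 2.81 / (26.9×10⁹ × 2.742×10^-6) = 0.03438 rad.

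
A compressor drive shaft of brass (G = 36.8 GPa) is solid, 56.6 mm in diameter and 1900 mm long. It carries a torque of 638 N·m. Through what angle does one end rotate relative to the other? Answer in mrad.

32.7 mrad

J = πd⁴/32 = π(0.0566)⁴/32 = 1.008×10^-6 m⁴.
θ = T·L/(G·J) = 638.0 × 1.90 / (36.8×10⁹ × 1.008×10^-6) = 0.03269 rad.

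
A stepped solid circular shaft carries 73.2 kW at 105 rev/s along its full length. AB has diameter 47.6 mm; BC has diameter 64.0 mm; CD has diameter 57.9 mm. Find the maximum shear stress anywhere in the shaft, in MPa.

ω = 2π·105 = 659.7 rad/s, so T = P/ω = 73.2×10³ / 659.7 = 111.0 N·m.
Under the same torque, τ_max = 16T/(πd³) is largest where d is smallest — segment AB (d = 47.6 mm).
τ_max = 16·111.0/(π·(0.0476)³) = 5.240×10^6 Pa.

5.24 MPa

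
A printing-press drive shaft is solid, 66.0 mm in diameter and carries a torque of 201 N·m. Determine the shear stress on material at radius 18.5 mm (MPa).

J = πd⁴/32 = π(0.0660)⁴/32 = 1.863×10^-6 m⁴.
Shear stress varies linearly with radius: τ = T·r/J = 201.0 × 0.0185 / 1.863×10^-6 = 1.996×10^6 Pa.

2.00 MPa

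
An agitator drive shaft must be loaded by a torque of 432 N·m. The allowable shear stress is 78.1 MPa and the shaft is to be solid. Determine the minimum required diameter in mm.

For a solid shaft τ_max = 16T/(πd³), so d = (16T/(π τ_allow))^(1/3) = (16·432.0/(π·7.81×10^7))^(1/3) = 0.03043 m.

30.4 mm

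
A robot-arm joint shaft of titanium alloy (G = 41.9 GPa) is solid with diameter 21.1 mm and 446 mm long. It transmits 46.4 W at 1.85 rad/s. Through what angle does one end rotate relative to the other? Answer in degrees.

0.786°

ω = 1.85 rad/s, so T = P/ω = 46.4 / 1.850 = 25.08 N·m.
J = πd⁴/32 = π(0.0211)⁴/32 = 1.946×10^-8 m⁴.
θ = T·L/(G·J) = 25.08 × 0.446 / (41.9×10⁹ × 1.946×10^-8) = 0.01372 rad.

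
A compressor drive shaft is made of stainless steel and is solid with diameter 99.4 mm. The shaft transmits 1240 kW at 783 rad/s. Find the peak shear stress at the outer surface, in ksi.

ω = 783 rad/s, so T = P/ω = 1240×10³ / 783.0 = 1584 N·m.
J = πd⁴/32 = π(0.0994)⁴/32 = 9.584×10^-6 m⁴.
τ_max = T·r/J = 1584 × 0.0497 / 9.584×10^-6 = 8.212×10^6 Pa.

1.19 ksi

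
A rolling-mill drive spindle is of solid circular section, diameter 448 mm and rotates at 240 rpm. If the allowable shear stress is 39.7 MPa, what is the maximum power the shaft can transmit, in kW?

17600 kW

J = πd⁴/32 = π(0.448)⁴/32 = 3.955×10^-3 m⁴.
T_max = τ_allow·J/r = 3.97×10^7 × 3.955×10^-3 / 0.224 = 700900 N·m.
ω = 2π·240/60 = 25.13 rad/s, so P_max = T_max·ω = 1.762×10^7 W.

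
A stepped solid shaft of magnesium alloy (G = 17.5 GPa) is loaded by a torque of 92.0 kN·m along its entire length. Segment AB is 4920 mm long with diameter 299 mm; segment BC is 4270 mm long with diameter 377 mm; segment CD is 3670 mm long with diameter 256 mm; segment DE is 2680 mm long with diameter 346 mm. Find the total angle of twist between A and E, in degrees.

5.73°

J_AB = π(0.299)⁴/32 = 7.85×10^-4 m⁴; J_BC = π(0.377)⁴/32 = 1.98×10^-3 m⁴; J_CD = π(0.256)⁴/32 = 4.22×10^-4 m⁴; J_DE = π(0.346)⁴/32 = 1.41×10^-3 m⁴.
θ = (T/G)·Σ L_i/J_i = (92000/17.5×10⁹)·(4.92/7.85×10^-4 + 4.27/1.98×10^-3 + 3.67/4.22×10^-4 + 2.68/1.41×10^-3) = 0.1001 rad.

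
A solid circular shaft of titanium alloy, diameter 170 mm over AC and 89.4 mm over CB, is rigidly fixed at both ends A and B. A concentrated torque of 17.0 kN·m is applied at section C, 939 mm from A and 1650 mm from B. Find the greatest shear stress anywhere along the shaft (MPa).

16.9 MPa

Compatibility: T_A·a/J_AC = T_B·b/J_CB with T_A + T_B = T₀.
J_AC = 8.20×10^-5 m⁴, J_CB = 6.27×10^-6 m⁴, so T_A = T₀·(J_AC/a)/((J_AC/a)+(J_CB/b)) = 16290 N·m, T_B = 709.1 N·m.
τ in each portion: τ_AC = 1.69×10^7 Pa, τ_CB = 5.05×10^6 Pa; maximum is in AC.
τ_max = T_AC·r/J = 16290·0.0850/8.20×10^-5 = 1.689×10^7 Pa.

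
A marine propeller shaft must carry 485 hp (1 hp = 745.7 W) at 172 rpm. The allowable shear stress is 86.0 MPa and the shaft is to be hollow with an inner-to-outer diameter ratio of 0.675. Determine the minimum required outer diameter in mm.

114 mm

ω = 2π·172/60 = 18.01 rad/s, so T = P/ω = 485×745.7 / 18.01 = 20080 N·m.
For a hollow shaft with d_i/d_o = 0.675: τ_max = 16T/(π d_o³ (1−k⁴)), so d_o = [16T/(π τ_allow (1−k⁴))]^(1/3) = [16·20080/(π·8.60×10^7·0.7924)]^(1/3) = 0.1145 m.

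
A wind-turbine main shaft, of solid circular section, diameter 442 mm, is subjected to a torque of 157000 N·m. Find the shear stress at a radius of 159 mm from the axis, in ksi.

0.966 ksi

J = πd⁴/32 = π(0.442)⁴/32 = 3.747×10^-3 m⁴.
Shear stress varies linearly with radius: τ = T·r/J = 157000 × 0.159 / 3.747×10^-3 = 6.662×10^6 Pa.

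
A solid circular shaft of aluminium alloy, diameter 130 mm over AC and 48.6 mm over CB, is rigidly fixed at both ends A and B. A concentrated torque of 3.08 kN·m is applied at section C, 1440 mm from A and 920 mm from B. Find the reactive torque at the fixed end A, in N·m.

Compatibility: T_A·a/J_AC = T_B·b/J_CB with T_A + T_B = T₀.
J_AC = 2.80×10^-5 m⁴, J_CB = 5.48×10^-7 m⁴, so T_A = T₀·(J_AC/a)/((J_AC/a)+(J_CB/b)) = 2989 N·m, T_B = 91.37 N·m.

2990 N·m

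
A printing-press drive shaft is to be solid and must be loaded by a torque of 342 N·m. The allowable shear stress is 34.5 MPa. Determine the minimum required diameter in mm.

37.0 mm

For a solid shaft τ_max = 16T/(πd³), so d = (16T/(π τ_allow))^(1/3) = (16·342.0/(π·3.45×10^7))^(1/3) = 0.03696 m.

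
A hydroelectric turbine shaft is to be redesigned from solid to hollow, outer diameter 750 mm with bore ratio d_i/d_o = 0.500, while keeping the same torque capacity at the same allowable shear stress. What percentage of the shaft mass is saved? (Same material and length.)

21.7 %

Equal τ_max and T ⇒ the solid shaft needs d_s³ = d_o³(1−k⁴), so d_s = 750·(1−0.500⁴)^(1/3) = 734.0 mm.
Area ratio A_h/A_s = d_o²(1−k²)/d_s² = (1−k²)/(1−k⁴)^(2/3) = 0.7830.
Mass saving = 1 − 0.7830 = 21.7 %.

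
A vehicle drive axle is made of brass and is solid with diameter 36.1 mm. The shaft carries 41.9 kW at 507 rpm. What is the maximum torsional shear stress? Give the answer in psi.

12400 psi

ω = 2π·507/60 = 53.09 rad/s, so T = P/ω = 41.9×10³ / 53.09 = 789.2 N·m.
J = πd⁴/32 = π(0.0361)⁴/32 = 1.667×10^-7 m⁴.
τ_max = T·r/J = 789.2 × 0.0181 / 1.667×10^-7 = 8.543×10^7 Pa.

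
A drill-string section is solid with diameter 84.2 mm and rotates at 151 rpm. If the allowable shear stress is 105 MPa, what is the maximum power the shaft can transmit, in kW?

195 kW

J = πd⁴/32 = π(0.0842)⁴/32 = 4.935×10^-6 m⁴.
T_max = τ_allow·J/r = 1.05×10^8 × 4.935×10^-6 / 0.0421 = 12310 N·m.
ω = 2π·151/60 = 15.81 rad/s, so P_max = T_max·ω = 1.946×10^5 W.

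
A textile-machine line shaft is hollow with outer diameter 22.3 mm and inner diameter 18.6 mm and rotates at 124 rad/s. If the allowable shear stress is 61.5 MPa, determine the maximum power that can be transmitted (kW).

J = π(d_o⁴ − d_i⁴)/32 = π(0.0223⁴ − 0.0186⁴)/32 = 1.253×10^-8 m⁴.
T_max = τ_allow·J/r = 6.15×10^7 × 1.253×10^-8 / 0.0112 = 69.10 N·m.
ω = 124 rad/s, so P_max = T_max·ω = 8568 W.

8.57 kW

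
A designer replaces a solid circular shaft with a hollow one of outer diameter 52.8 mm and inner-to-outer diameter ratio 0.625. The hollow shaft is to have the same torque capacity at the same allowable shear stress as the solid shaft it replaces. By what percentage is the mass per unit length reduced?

32.0 %

Equal τ_max and T ⇒ the solid shaft needs d_s³ = d_o³(1−k⁴), so d_s = 52.8·(1−0.625⁴)^(1/3) = 49.96 mm.
Area ratio A_h/A_s = d_o²(1−k²)/d_s² = (1−k²)/(1−k⁴)^(2/3) = 0.6805.
Mass saving = 1 − 0.6805 = 32.0 %.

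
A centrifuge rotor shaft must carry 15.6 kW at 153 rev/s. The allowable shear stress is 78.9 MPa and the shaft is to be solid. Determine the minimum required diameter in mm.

10.2 mm

ω = 2π·153 = 961.3 rad/s, so T = P/ω = 15.6×10³ / 961.3 = 16.23 N·m.
For a solid shaft τ_max = 16T/(πd³), so d = (16T/(π τ_allow))^(1/3) = (16·16.23/(π·7.89×10^7))^(1/3) = 0.01016 m.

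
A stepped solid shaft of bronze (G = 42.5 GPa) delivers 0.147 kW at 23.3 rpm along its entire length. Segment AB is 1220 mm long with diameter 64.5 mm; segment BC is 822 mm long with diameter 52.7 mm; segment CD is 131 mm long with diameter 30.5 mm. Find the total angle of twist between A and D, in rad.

ω = 2π·23.3/60 = 2.440 rad/s, so T = P/ω = 0.147×10³ / 2.440 = 60.25 N·m.
J_AB = π(0.0645)⁴/32 = 1.70×10^-6 m⁴; J_BC = π(0.0527)⁴/32 = 7.57×10^-7 m⁴; J_CD = π(0.0305)⁴/32 = 8.50×10^-8 m⁴.
θ = (T/G)·Σ L_i/J_i = (60.25/42.5×10⁹)·(1.22/1.70×10^-6 + 0.822/7.57×10^-7 + 0.131/8.50×10^-8) = 4.742×10^-3 rad.

0.00474 rad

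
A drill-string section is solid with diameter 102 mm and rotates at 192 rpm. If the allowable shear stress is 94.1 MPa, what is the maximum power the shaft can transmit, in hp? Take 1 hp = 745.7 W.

J = πd⁴/32 = π(0.102)⁴/32 = 1.063×10^-5 m⁴.
T_max = τ_allow·J/r = 9.41×10^7 × 1.063×10^-5 / 0.0510 = 19610 N·m.
ω = 2π·192/60 = 20.11 rad/s, so P_max = T_max·ω = 3.942×10^5 W.

529 hp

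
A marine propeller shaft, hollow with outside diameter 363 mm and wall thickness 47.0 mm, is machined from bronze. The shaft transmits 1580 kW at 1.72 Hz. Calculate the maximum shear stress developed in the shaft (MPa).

22.3 MPa

ω = 2π·1.72 = 10.81 rad/s, so T = P/ω = 1580×10³ / 10.81 = 146200 N·m.
J = π(d_o⁴ − d_i⁴)/32 = π(0.363⁴ − 0.269⁴)/32 = 1.191×10^-3 m⁴.
τ_max = T·r/J = 146200 × 0.181 / 1.191×10^-3 = 2.229×10^7 Pa.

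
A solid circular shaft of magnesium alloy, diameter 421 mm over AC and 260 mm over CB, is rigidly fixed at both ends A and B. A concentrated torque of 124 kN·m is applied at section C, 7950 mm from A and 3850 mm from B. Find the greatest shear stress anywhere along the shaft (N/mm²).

8.30 N/mm²

Compatibility: T_A·a/J_AC = T_B·b/J_CB with T_A + T_B = T₀.
J_AC = 3.08×10^-3 m⁴, J_CB = 4.49×10^-4 m⁴, so T_A = T₀·(J_AC/a)/((J_AC/a)+(J_CB/b)) = 95360 N·m, T_B = 28640 N·m.
τ in each portion: τ_AC = 6.51×10^6 Pa, τ_CB = 8.30×10^6 Pa; maximum is in CB.
τ_max = T_CB·r/J = 28640·0.130/4.49×10^-4 = 8.300×10^6 Pa.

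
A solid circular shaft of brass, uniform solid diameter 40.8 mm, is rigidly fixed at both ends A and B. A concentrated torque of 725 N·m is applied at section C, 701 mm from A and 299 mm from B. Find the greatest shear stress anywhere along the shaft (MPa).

38.1 MPa

With uniform GJ and both ends fixed, compatibility θ_AC = θ_CB gives T_A·a = T_B·b, together with T_A + T_B = T₀.
T_A = T₀·b/(a+b) = 725.0·299/1000 = 216.8 N·m; T_B = 508.2 N·m.
τ in each portion: τ_AC = 1.63×10^7 Pa, τ_CB = 3.81×10^7 Pa; maximum is in CB.
τ_max = T_CB·r/J = 508.2·0.0204/2.72×10^-7 = 3.811×10^7 Pa.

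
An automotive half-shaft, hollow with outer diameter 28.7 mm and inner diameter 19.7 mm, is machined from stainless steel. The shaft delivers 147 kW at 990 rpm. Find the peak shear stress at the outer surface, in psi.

ω = 2π·990/60 = 103.7 rad/s, so T = P/ω = 147×10³ / 103.7 = 1418 N·m.
J = π(d_o⁴ − d_i⁴)/32 = π(0.0287⁴ − 0.0197⁴)/32 = 5.182×10^-8 m⁴.
τ_max = T·r/J = 1418 × 0.0143 / 5.182×10^-8 = 3.926×10^8 Pa.

56900 psi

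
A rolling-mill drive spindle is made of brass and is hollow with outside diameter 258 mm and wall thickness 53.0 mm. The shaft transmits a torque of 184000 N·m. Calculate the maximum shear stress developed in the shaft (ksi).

J = π(d_o⁴ − d_i⁴)/32 = π(0.258⁴ − 0.152⁴)/32 = 3.826×10^-4 m⁴.
τ_max = T·r/J = 184000 × 0.129 / 3.826×10^-4 = 6.204×10^7 Pa.

9.00 ksi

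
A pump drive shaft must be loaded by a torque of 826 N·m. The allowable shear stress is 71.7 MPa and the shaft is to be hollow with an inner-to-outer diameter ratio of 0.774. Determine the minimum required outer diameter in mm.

For a hollow shaft with d_i/d_o = 0.774: τ_max = 16T/(π d_o³ (1−k⁴)), so d_o = [16T/(π τ_allow (1−k⁴))]^(1/3) = [16·826.0/(π·7.17×10^7·0.6411)]^(1/3) = 0.04506 m.

45.1 mm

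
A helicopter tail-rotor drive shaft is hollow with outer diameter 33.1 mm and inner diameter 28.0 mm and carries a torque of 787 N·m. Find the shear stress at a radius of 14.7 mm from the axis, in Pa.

2.01e8 Pa

J = π(d_o⁴ − d_i⁴)/32 = π(0.0331⁴ − 0.0280⁴)/32 = 5.750×10^-8 m⁴.
Shear stress varies linearly with radius: τ = T·r/J = 787.0 × 0.0147 / 5.750×10^-8 = 2.012×10^8 Pa.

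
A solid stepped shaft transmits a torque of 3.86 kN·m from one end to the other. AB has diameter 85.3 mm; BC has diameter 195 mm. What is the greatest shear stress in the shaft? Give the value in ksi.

Under the same torque, τ_max = 16T/(πd³) is largest where d is smallest — segment AB (d = 85.3 mm).
τ_max = 16·3860/(π·(0.0853)³) = 3.167×10^7 Pa.

4.59 ksi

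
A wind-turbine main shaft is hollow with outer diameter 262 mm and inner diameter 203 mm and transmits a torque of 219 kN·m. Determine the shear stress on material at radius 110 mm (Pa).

8.14e7 Pa

J = π(d_o⁴ − d_i⁴)/32 = π(0.262⁴ − 0.203⁴)/32 = 2.959×10^-4 m⁴.
Shear stress varies linearly with radius: τ = T·r/J = 219000 × 0.110 / 2.959×10^-4 = 8.142×10^7 Pa.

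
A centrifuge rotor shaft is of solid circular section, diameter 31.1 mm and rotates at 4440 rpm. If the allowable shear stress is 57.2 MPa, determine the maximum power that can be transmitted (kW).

J = πd⁴/32 = π(0.0311)⁴/32 = 9.184×10^-8 m⁴.
T_max = τ_allow·J/r = 5.72×10^7 × 9.184×10^-8 / 0.0156 = 337.8 N·m.
ω = 2π·4440/60 = 465.0 rad/s, so P_max = T_max·ω = 1.571×10^5 W.

157 kW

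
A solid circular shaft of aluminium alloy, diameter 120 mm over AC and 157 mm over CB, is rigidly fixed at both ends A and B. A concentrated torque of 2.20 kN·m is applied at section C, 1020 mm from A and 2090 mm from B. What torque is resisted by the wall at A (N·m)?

Compatibility: T_A·a/J_AC = T_B·b/J_CB with T_A + T_B = T₀.
J_AC = 2.04×10^-5 m⁴, J_CB = 5.96×10^-5 m⁴, so T_A = T₀·(J_AC/a)/((J_AC/a)+(J_CB/b)) = 905.4 N·m, T_B = 1295 N·m.

905 N·m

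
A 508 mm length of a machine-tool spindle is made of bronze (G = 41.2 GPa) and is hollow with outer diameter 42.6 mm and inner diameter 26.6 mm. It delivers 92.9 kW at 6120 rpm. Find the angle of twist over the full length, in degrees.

ω = 2π·6120/60 = 640.9 rad/s, so T = P/ω = 92.9×10³ / 640.9 = 145.0 N·m.
J = π(d_o⁴ − d_i⁴)/32 = π(0.0426⁴ − 0.0266⁴)/32 = 2.742×10^-7 m⁴.
θ = T·L/(G·J) = 145.0 × 0.508 / (41.2×10⁹ × 2.742×10^-7) = 6.519×10^-3 rad.

0.374°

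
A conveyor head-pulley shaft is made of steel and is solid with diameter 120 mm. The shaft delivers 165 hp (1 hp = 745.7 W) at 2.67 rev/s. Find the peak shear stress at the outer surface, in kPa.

21600 kPa

ω = 2π·2.67 = 16.78 rad/s, so T = P/ω = 165×745.7 / 16.78 = 7334 N·m.
J = πd⁴/32 = π(0.120)⁴/32 = 2.036×10^-5 m⁴.
τ_max = T·r/J = 7334 × 0.0600 / 2.036×10^-5 = 2.162×10^7 Pa.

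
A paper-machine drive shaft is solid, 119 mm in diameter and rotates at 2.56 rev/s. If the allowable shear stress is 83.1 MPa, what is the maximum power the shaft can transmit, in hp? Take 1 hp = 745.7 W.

J = πd⁴/32 = π(0.119)⁴/32 = 1.969×10^-5 m⁴.
T_max = τ_allow·J/r = 8.31×10^7 × 1.969×10^-5 / 0.0595 = 27500 N·m.
ω = 2π·2.56 = 16.08 rad/s, so P_max = T_max·ω = 4.423×10^5 W.

593 hp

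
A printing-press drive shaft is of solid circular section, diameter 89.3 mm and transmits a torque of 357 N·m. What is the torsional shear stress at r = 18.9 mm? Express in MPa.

1.08 MPa

J = πd⁴/32 = π(0.0893)⁴/32 = 6.243×10^-6 m⁴.
Shear stress varies linearly with radius: τ = T·r/J = 357.0 × 0.0189 / 6.243×10^-6 = 1.081×10^6 Pa.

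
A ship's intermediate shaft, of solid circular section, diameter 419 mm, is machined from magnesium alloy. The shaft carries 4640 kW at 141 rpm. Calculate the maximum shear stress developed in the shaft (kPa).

21800 kPa

ω = 2π·141/60 = 14.77 rad/s, so T = P/ω = 4640×10³ / 14.77 = 314200 N·m.
J = πd⁴/32 = π(0.419)⁴/32 = 3.026×10^-3 m⁴.
τ_max = T·r/J = 314200 × 0.209 / 3.026×10^-3 = 2.176×10^7 Pa.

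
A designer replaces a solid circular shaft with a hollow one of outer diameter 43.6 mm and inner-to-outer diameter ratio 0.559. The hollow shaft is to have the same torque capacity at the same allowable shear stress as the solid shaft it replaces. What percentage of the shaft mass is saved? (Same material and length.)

Equal τ_max and T ⇒ the solid shaft needs d_s³ = d_o³(1−k⁴), so d_s = 43.6·(1−0.559⁴)^(1/3) = 42.13 mm.
Area ratio A_h/A_s = d_o²(1−k²)/d_s² = (1−k²)/(1−k⁴)^(2/3) = 0.7363.
Mass saving = 1 − 0.7363 = 26.4 %.

26.4 %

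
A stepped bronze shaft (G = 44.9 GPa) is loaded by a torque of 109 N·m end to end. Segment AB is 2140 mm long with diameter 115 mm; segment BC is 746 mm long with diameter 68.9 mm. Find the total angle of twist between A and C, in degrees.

0.0642°

J_AB = π(0.115)⁴/32 = 1.72×10^-5 m⁴; J_BC = π(0.0689)⁴/32 = 2.21×10^-6 m⁴.
θ = (T/G)·Σ L_i/J_i = (109.0/44.9×10⁹)·(2.14/1.72×10^-5 + 0.746/2.21×10^-6) = 1.121×10^-3 rad.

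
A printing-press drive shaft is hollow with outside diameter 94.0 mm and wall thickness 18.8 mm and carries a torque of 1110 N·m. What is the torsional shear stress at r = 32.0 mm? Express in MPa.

J = π(d_o⁴ − d_i⁴)/32 = π(0.0940⁴ − 0.0564⁴)/32 = 6.672×10^-6 m⁴.
Shear stress varies linearly with radius: τ = T·r/J = 1110 × 0.0320 / 6.672×10^-6 = 5.324×10^6 Pa.

5.32 MPa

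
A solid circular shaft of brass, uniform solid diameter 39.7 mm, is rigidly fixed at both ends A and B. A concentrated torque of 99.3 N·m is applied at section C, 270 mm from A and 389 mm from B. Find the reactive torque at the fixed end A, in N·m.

With uniform GJ and both ends fixed, compatibility θ_AC = θ_CB gives T_A·a = T_B·b, together with T_A + T_B = T₀.
T_A = T₀·b/(a+b) = 99.30·389/659.0 = 58.62 N·m; T_B = 40.68 N·m.

58.6 N·m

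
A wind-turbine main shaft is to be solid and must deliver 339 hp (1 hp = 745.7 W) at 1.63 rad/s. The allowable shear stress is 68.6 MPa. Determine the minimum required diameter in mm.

226 mm

ω = 1.63 rad/s, so T = P/ω = 339×745.7 / 1.630 = 155100 N·m.
For a solid shaft τ_max = 16T/(πd³), so d = (16T/(π τ_allow))^(1/3) = (16·155100/(π·6.86×10^7))^(1/3) = 0.2258 m.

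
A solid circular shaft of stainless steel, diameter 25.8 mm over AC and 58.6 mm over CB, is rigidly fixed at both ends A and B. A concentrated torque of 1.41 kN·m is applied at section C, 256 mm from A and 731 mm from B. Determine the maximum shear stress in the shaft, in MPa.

40.5 MPa

Compatibility: T_A·a/J_AC = T_B·b/J_CB with T_A + T_B = T₀.
J_AC = 4.35×10^-8 m⁴, J_CB = 1.16×10^-6 m⁴, so T_A = T₀·(J_AC/a)/((J_AC/a)+(J_CB/b)) = 136.6 N·m, T_B = 1273 N·m.
τ in each portion: τ_AC = 4.05×10^7 Pa, τ_CB = 3.22×10^7 Pa; maximum is in AC.
τ_max = T_AC·r/J = 136.6·0.0129/4.35×10^-8 = 4.052×10^7 Pa.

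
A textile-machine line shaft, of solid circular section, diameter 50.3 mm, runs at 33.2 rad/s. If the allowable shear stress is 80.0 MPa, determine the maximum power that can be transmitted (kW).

J = πd⁴/32 = π(0.0503)⁴/32 = 6.285×10^-7 m⁴.
T_max = τ_allow·J/r = 8.00×10^7 × 6.285×10^-7 / 0.0251 = 1999 N·m.
ω = 33.2 rad/s, so P_max = T_max·ω = 6.637×10^4 W.

66.4 kW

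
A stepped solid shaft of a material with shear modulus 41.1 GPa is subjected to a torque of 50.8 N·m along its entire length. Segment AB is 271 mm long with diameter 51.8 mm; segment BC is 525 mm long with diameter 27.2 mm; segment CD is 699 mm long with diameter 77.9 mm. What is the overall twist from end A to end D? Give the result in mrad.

12.8 mrad

J_AB = π(0.0518)⁴/32 = 7.07×10^-7 m⁴; J_BC = π(0.0272)⁴/32 = 5.37×10^-8 m⁴; J_CD = π(0.0779)⁴/32 = 3.62×10^-6 m⁴.
θ = (T/G)·Σ L_i/J_i = (50.80/41.1×10⁹)·(0.271/7.07×10^-7 + 0.525/5.37×10^-8 + 0.699/3.62×10^-6) = 0.01279 rad.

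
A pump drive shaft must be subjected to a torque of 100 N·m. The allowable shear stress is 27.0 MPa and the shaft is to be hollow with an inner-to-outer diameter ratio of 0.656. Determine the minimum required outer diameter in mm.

For a hollow shaft with d_i/d_o = 0.656: τ_max = 16T/(π d_o³ (1−k⁴)), so d_o = [16T/(π τ_allow (1−k⁴))]^(1/3) = [16·100.0/(π·2.70×10^7·0.8148)]^(1/3) = 0.02850 m.

28.5 mm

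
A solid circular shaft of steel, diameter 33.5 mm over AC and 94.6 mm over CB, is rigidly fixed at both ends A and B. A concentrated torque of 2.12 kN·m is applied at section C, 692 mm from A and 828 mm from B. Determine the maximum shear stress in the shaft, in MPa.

Compatibility: T_A·a/J_AC = T_B·b/J_CB with T_A + T_B = T₀.
J_AC = 1.24×10^-7 m⁴, J_CB = 7.86×10^-6 m⁴, so T_A = T₀·(J_AC/a)/((J_AC/a)+(J_CB/b)) = 39.15 N·m, T_B = 2081 N·m.
τ in each portion: τ_AC = 5.30×10^6 Pa, τ_CB = 1.25×10^7 Pa; maximum is in CB.
τ_max = T_CB·r/J = 2081·0.0473/7.86×10^-6 = 1.252×10^7 Pa.

12.5 MPa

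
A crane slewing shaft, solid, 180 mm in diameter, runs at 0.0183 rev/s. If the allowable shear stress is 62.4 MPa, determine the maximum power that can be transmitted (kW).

J = πd⁴/32 = π(0.180)⁴/32 = 1.031×10^-4 m⁴.
T_max = τ_allow·J/r = 6.24×10^7 × 1.031×10^-4 / 0.0900 = 71450 N·m.
ω = 2π·0.0183 = 0.1150 rad/s, so P_max = T_max·ω = 8216 W.

8.22 kW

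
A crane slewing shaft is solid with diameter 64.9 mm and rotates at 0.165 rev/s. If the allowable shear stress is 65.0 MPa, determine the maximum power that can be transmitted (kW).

3.62 kW

J = πd⁴/32 = π(0.0649)⁴/32 = 1.742×10^-6 m⁴.
T_max = τ_allow·J/r = 6.50×10^7 × 1.742×10^-6 / 0.0324 = 3489 N·m.
ω = 2π·0.165 = 1.037 rad/s, so P_max = T_max·ω = 3617 W.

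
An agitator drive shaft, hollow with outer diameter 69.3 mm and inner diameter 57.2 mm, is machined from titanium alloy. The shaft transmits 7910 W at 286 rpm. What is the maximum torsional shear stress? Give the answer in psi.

1090 psi

ω = 2π·286/60 = 29.95 rad/s, so T = P/ω = 7910 / 29.95 = 264.1 N·m.
J = π(d_o⁴ − d_i⁴)/32 = π(0.0693⁴ − 0.0572⁴)/32 = 1.213×10^-6 m⁴.
τ_max = T·r/J = 264.1 × 0.0347 / 1.213×10^-6 = 7.542×10^6 Pa.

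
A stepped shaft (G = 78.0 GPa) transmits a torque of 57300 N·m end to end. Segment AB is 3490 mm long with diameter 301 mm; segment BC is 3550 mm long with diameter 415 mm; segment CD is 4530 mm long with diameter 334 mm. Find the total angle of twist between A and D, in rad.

0.00680 rad

J_AB = π(0.301)⁴/32 = 8.06×10^-4 m⁴; J_BC = π(0.415)⁴/32 = 2.91×10^-3 m⁴; J_CD = π(0.334)⁴/32 = 1.22×10^-3 m⁴.
θ = (T/G)·Σ L_i/J_i = (57300/78.0×10⁹)·(3.49/8.06×10^-4 + 3.55/2.91×10^-3 + 4.53/1.22×10^-3) = 6.801×10^-3 rad.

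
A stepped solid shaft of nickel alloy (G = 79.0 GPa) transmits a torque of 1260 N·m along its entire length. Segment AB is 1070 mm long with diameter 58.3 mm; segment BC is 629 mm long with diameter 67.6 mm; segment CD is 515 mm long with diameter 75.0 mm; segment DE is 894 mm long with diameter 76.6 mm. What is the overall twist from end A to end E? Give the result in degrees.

1.54°

J_AB = π(0.0583)⁴/32 = 1.13×10^-6 m⁴; J_BC = π(0.0676)⁴/32 = 2.05×10^-6 m⁴; J_CD = π(0.0750)⁴/32 = 3.11×10^-6 m⁴; J_DE = π(0.0766)⁴/32 = 3.38×10^-6 m⁴.
θ = (T/G)·Σ L_i/J_i = (1260/79.0×10⁹)·(1.07/1.13×10^-6 + 0.629/2.05×10^-6 + 0.515/3.11×10^-6 + 0.894/3.38×10^-6) = 0.02680 rad.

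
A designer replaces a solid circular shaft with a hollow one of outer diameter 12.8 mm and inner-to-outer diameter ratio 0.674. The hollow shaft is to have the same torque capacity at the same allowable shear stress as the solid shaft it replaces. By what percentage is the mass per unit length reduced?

Equal τ_max and T ⇒ the solid shaft needs d_s³ = d_o³(1−k⁴), so d_s = 12.8·(1−0.674⁴)^(1/3) = 11.85 mm.
Area ratio A_h/A_s = d_o²(1−k²)/d_s² = (1−k²)/(1−k⁴)^(2/3) = 0.6366.
Mass saving = 1 − 0.6366 = 36.3 %.

36.3 %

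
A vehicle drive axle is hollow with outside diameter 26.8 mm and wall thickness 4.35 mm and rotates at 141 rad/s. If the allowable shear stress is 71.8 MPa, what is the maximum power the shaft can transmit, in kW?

J = π(d_o⁴ − d_i⁴)/32 = π(0.0268⁴ − 0.0181⁴)/32 = 4.011×10^-8 m⁴.
T_max = τ_allow·J/r = 7.18×10^7 × 4.011×10^-8 / 0.0134 = 214.9 N·m.
ω = 141 rad/s, so P_max = T_max·ω = 3.030×10^4 W.

30.3 kW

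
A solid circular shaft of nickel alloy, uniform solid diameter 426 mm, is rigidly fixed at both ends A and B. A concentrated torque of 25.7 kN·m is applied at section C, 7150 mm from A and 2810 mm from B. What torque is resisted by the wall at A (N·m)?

With uniform GJ and both ends fixed, compatibility θ_AC = θ_CB gives T_A·a = T_B·b, together with T_A + T_B = T₀.
T_A = T₀·b/(a+b) = 25700·2810/9960 = 7251 N·m; T_B = 18450 N·m.

7250 N·m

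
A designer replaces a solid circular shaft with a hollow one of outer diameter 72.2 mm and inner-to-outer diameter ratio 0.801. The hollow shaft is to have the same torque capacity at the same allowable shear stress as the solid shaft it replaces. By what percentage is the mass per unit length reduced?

Equal τ_max and T ⇒ the solid shaft needs d_s³ = d_o³(1−k⁴), so d_s = 72.2·(1−0.801⁴)^(1/3) = 60.50 mm.
Area ratio A_h/A_s = d_o²(1−k²)/d_s² = (1−k²)/(1−k⁴)^(2/3) = 0.5104.
Mass saving = 1 − 0.5104 = 49.0 %.

49.0 %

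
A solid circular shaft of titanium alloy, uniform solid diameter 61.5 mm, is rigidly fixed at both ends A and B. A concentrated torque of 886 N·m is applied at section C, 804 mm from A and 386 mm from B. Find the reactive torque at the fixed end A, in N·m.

287 N·m

With uniform GJ and both ends fixed, compatibility θ_AC = θ_CB gives T_A·a = T_B·b, together with T_A + T_B = T₀.
T_A = T₀·b/(a+b) = 886.0·386/1190 = 287.4 N·m; T_B = 598.6 N·m.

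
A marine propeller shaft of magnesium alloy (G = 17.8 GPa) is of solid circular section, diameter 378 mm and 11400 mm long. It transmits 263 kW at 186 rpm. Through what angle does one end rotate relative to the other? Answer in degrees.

ω = 2π·186/60 = 19.48 rad/s, so T = P/ω = 263×10³ / 19.48 = 13500 N·m.
J = πd⁴/32 = π(0.378)⁴/32 = 2.004×10^-3 m⁴.
θ = T·L/(G·J) = 13500 × 11.4 / (17.8×10⁹ × 2.004×10^-3) = 4.315×10^-3 rad.

0.247°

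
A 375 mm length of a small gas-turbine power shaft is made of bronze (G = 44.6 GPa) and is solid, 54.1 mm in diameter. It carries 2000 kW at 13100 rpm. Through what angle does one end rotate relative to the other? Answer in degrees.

ω = 2π·13100/60 = 1372 rad/s, so T = P/ω = 2000×10³ / 1372 = 1458 N·m.
J = πd⁴/32 = π(0.0541)⁴/32 = 8.410×10^-7 m⁴.
θ = T·L/(G·J) = 1458 × 0.375 / (44.6×10⁹ × 8.410×10^-7) = 0.01458 rad.

0.835°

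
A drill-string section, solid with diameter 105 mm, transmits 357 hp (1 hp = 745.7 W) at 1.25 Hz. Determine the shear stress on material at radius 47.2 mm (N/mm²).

ω = 2π·1.25 = 7.854 rad/s, so T = P/ω = 357×745.7 / 7.854 = 33900 N·m.
J = πd⁴/32 = π(0.105)⁴/32 = 1.193×10^-5 m⁴.
Shear stress varies linearly with radius: τ = T·r/J = 33900 × 0.0472 / 1.193×10^-5 = 1.341×10^8 Pa.

134 N/mm²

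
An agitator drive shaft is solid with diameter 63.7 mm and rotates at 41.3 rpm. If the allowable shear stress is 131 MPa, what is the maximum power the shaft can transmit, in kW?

28.8 kW

J = πd⁴/32 = π(0.0637)⁴/32 = 1.616×10^-6 m⁴.
T_max = τ_allow·J/r = 1.31×10^8 × 1.616×10^-6 / 0.0319 = 6648 N·m.
ω = 2π·41.3/60 = 4.325 rad/s, so P_max = T_max·ω = 2.875×10^4 W.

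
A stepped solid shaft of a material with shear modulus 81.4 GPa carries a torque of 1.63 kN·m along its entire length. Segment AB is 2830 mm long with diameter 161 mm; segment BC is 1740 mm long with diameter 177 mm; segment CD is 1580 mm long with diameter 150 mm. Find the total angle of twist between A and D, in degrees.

J_AB = π(0.161)⁴/32 = 6.60×10^-5 m⁴; J_BC = π(0.177)⁴/32 = 9.64×10^-5 m⁴; J_CD = π(0.150)⁴/32 = 4.97×10^-5 m⁴.
θ = (T/G)·Σ L_i/J_i = (1630/81.4×10⁹)·(2.83/6.60×10^-5 + 1.74/9.64×10^-5 + 1.58/4.97×10^-5) = 1.857×10^-3 rad.

0.106°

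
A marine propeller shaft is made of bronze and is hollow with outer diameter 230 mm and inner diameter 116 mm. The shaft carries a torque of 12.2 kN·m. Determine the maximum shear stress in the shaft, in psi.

792 psi

J = π(d_o⁴ − d_i⁴)/32 = π(0.230⁴ − 0.116⁴)/32 = 2.570×10^-4 m⁴.
τ_max = T·r/J = 12200 × 0.115 / 2.570×10^-4 = 5.460×10^6 Pa.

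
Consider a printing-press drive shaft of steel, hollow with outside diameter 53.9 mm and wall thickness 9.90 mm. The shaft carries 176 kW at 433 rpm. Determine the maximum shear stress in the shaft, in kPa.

ω = 2π·433/60 = 45.34 rad/s, so T = P/ω = 176×10³ / 45.34 = 3881 N·m.
J = π(d_o⁴ − d_i⁴)/32 = π(0.0539⁴ − 0.0341⁴)/32 = 6.959×10^-7 m⁴.
τ_max = T·r/J = 3881 × 0.0269 / 6.959×10^-7 = 1.503×10^8 Pa.

150000 kPa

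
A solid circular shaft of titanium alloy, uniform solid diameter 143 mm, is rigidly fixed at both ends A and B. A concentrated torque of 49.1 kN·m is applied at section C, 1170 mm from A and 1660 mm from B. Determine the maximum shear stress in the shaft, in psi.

With uniform GJ and both ends fixed, compatibility θ_AC = θ_CB gives T_A·a = T_B·b, together with T_A + T_B = T₀.
T_A = T₀·b/(a+b) = 49100·1660/2830 = 28800 N·m; T_B = 20300 N·m.
τ in each portion: τ_AC = 5.02×10^7 Pa, τ_CB = 3.54×10^7 Pa; maximum is in AC.
τ_max = T_AC·r/J = 28800·0.0715/4.11×10^-5 = 5.016×10^7 Pa.

7280 psi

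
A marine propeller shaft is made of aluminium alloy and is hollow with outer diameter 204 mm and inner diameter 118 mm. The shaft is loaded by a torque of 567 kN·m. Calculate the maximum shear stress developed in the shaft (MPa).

J = π(d_o⁴ − d_i⁴)/32 = π(0.204⁴ − 0.118⁴)/32 = 1.510×10^-4 m⁴.
τ_max = T·r/J = 567000 × 0.102 / 1.510×10^-4 = 3.830×10^8 Pa.

383 MPa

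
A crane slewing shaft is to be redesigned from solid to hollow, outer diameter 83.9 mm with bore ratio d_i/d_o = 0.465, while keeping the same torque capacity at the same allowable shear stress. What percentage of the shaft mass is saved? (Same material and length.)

19.1 %

Equal τ_max and T ⇒ the solid shaft needs d_s³ = d_o³(1−k⁴), so d_s = 83.9·(1−0.465⁴)^(1/3) = 82.57 mm.
Area ratio A_h/A_s = d_o²(1−k²)/d_s² = (1−k²)/(1−k⁴)^(2/3) = 0.8092.
Mass saving = 1 − 0.8092 = 19.1 %.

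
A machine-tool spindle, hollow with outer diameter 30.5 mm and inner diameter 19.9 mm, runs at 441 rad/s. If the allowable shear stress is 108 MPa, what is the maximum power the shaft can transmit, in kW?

217 kW

J = π(d_o⁴ − d_i⁴)/32 = π(0.0305⁴ − 0.0199⁴)/32 = 6.956×10^-8 m⁴.
T_max = τ_allow·J/r = 1.08×10^8 × 6.956×10^-8 / 0.0152 = 492.6 N·m.
ω = 441 rad/s, so P_max = T_max·ω = 2.172×10^5 W.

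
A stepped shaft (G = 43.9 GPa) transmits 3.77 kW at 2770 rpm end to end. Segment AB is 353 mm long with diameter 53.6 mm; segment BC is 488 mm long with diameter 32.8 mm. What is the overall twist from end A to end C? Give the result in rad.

0.00140 rad

ω = 2π·2770/60 = 290.1 rad/s, so T = P/ω = 3.77×10³ / 290.1 = 13.00 N·m.
J_AB = π(0.0536)⁴/32 = 8.10×10^-7 m⁴; J_BC = π(0.0328)⁴/32 = 1.14×10^-7 m⁴.
θ = (T/G)·Σ L_i/J_i = (13.00/43.9×10⁹)·(0.353/8.10×10^-7 + 0.488/1.14×10^-7) = 1.400×10^-3 rad.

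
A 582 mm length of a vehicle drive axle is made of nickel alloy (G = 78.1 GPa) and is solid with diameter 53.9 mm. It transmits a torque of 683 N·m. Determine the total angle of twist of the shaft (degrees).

J = πd⁴/32 = π(0.0539)⁴/32 = 8.286×10^-7 m⁴.
θ = T·L/(G·J) = 683.0 × 0.582 / (78.1×10⁹ × 8.286×10^-7) = 6.142×10^-3 rad.

0.352°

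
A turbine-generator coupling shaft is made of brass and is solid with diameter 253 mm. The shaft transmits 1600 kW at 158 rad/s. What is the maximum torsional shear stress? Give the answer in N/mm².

ω = 158 rad/s, so T = P/ω = 1600×10³ / 158.0 = 10130 N·m.
J = πd⁴/32 = π(0.253)⁴/32 = 4.022×10^-4 m⁴.
τ_max = T·r/J = 10130 × 0.127 / 4.022×10^-4 = 3.185×10^6 Pa.

3.18 N/mm²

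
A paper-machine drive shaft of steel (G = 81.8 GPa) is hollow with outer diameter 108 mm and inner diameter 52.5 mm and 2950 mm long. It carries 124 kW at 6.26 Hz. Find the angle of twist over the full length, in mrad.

9.02 mrad

ω = 2π·6.26 = 39.33 rad/s, so T = P/ω = 124×10³ / 39.33 = 3153 N·m.
J = π(d_o⁴ − d_i⁴)/32 = π(0.108⁴ − 0.0525⁴)/32 = 1.261×10^-5 m⁴.
θ = T·L/(G·J) = 3153 × 2.95 / (81.8×10⁹ × 1.261×10^-5) = 9.016×10^-3 rad.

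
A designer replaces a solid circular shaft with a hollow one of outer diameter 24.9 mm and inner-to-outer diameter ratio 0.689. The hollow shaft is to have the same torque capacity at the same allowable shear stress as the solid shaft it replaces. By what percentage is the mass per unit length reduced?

Equal τ_max and T ⇒ the solid shaft needs d_s³ = d_o³(1−k⁴), so d_s = 24.9·(1−0.689⁴)^(1/3) = 22.87 mm.
Area ratio A_h/A_s = d_o²(1−k²)/d_s² = (1−k²)/(1−k⁴)^(2/3) = 0.6228.
Mass saving = 1 − 0.6228 = 37.7 %.

37.7 %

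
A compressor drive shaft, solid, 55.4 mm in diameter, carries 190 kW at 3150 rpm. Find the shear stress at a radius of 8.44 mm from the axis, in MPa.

ω = 2π·3150/60 = 329.9 rad/s, so T = P/ω = 190×10³ / 329.9 = 576.0 N·m.
J = πd⁴/32 = π(0.0554)⁴/32 = 9.248×10^-7 m⁴.
Shear stress varies linearly with radius: τ = T·r/J = 576.0 × 0.00844 / 9.248×10^-7 = 5.257×10^6 Pa.

5.26 MPa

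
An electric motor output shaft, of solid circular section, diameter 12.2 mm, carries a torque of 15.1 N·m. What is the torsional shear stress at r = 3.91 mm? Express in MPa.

J = πd⁴/32 = π(0.0122)⁴/32 = 2.175×10^-9 m⁴.
Shear stress varies linearly with radius: τ = T·r/J = 15.10 × 0.00391 / 2.175×10^-9 = 2.715×10^7 Pa.

27.1 MPa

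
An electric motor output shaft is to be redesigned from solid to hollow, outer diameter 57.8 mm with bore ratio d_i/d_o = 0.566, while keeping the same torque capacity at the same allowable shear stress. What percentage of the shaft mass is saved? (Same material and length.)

26.9 %

Equal τ_max and T ⇒ the solid shaft needs d_s³ = d_o³(1−k⁴), so d_s = 57.8·(1−0.566⁴)^(1/3) = 55.75 mm.
Area ratio A_h/A_s = d_o²(1−k²)/d_s² = (1−k²)/(1−k⁴)^(2/3) = 0.7305.
Mass saving = 1 − 0.7305 = 26.9 %.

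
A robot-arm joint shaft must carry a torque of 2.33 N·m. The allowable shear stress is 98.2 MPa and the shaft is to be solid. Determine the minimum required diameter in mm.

4.94 mm

For a solid shaft τ_max = 16T/(πd³), so d = (16T/(π τ_allow))^(1/3) = (16·2.330/(π·9.82×10^7))^(1/3) = 0.004944 m.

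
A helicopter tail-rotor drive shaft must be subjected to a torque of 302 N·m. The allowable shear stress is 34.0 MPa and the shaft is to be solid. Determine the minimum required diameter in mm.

For a solid shaft τ_max = 16T/(πd³), so d = (16T/(π τ_allow))^(1/3) = (16·302.0/(π·3.40×10^7))^(1/3) = 0.03563 m.

35.6 mm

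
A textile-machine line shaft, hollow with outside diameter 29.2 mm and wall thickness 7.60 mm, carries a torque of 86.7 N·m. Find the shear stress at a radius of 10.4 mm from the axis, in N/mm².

13.3 N/mm²

J = π(d_o⁴ − d_i⁴)/32 = π(0.0292⁴ − 0.0140⁴)/32 = 6.760×10^-8 m⁴.
Shear stress varies linearly with radius: τ = T·r/J = 86.70 × 0.0104 / 6.760×10^-8 = 1.334×10^7 Pa.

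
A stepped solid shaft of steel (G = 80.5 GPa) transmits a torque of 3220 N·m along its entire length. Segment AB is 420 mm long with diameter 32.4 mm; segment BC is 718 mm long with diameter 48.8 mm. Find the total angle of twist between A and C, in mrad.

207 mrad

J_AB = π(0.0324)⁴/32 = 1.08×10^-7 m⁴; J_BC = π(0.0488)⁴/32 = 5.57×10^-7 m⁴.
θ = (T/G)·Σ L_i/J_i = (3220/80.5×10⁹)·(0.420/1.08×10^-7 + 0.718/5.57×10^-7) = 0.2069 rad.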